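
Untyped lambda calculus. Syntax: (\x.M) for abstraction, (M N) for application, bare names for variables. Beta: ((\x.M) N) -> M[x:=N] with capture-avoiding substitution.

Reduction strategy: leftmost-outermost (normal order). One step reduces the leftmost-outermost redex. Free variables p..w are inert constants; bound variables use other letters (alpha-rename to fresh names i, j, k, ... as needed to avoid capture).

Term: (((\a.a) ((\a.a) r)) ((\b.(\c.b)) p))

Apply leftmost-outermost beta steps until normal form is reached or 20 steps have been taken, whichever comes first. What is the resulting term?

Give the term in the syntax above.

Step 0: (((\a.a) ((\a.a) r)) ((\b.(\c.b)) p))
Step 1: (((\a.a) r) ((\b.(\c.b)) p))
Step 2: (r ((\b.(\c.b)) p))
Step 3: (r (\c.p))

Answer: (r (\c.p))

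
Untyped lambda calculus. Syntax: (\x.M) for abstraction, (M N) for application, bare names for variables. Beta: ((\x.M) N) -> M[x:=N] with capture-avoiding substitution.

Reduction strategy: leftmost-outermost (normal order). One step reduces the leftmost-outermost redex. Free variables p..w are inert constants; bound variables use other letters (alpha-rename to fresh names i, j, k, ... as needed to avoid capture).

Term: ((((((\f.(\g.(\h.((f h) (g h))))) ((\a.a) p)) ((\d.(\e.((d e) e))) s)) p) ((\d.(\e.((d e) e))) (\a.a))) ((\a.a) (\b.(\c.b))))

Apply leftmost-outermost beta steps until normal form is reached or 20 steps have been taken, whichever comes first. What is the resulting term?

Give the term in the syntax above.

Step 0: ((((((\f.(\g.(\h.((f h) (g h))))) ((\a.a) p)) ((\d.(\e.((d e) e))) s)) p) ((\d.(\e.((d e) e))) (\a.a))) ((\a.a) (\b.(\c.b))))
Step 1: (((((\g.(\h.((((\a.a) p) h) (g h)))) ((\d.(\e.((d e) e))) s)) p) ((\d.(\e.((d e) e))) (\a.a))) ((\a.a) (\b.(\c.b))))
Step 2: ((((\h.((((\a.a) p) h) (((\d.(\e.((d e) e))) s) h))) p) ((\d.(\e.((d e) e))) (\a.a))) ((\a.a) (\b.(\c.b))))
Step 3: ((((((\a.a) p) p) (((\d.(\e.((d e) e))) s) p)) ((\d.(\e.((d e) e))) (\a.a))) ((\a.a) (\b.(\c.b))))
Step 4: ((((p p) (((\d.(\e.((d e) e))) s) p)) ((\d.(\e.((d e) e))) (\a.a))) ((\a.a) (\b.(\c.b))))
Step 5: ((((p p) ((\e.((s e) e)) p)) ((\d.(\e.((d e) e))) (\a.a))) ((\a.a) (\b.(\c.b))))
Step 6: ((((p p) ((s p) p)) ((\d.(\e.((d e) e))) (\a.a))) ((\a.a) (\b.(\c.b))))
Step 7: ((((p p) ((s p) p)) (\e.(((\a.a) e) e))) ((\a.a) (\b.(\c.b))))
Step 8: ((((p p) ((s p) p)) (\e.(e e))) ((\a.a) (\b.(\c.b))))
Step 9: ((((p p) ((s p) p)) (\e.(e e))) (\b.(\c.b)))

Answer: ((((p p) ((s p) p)) (\e.(e e))) (\b.(\c.b)))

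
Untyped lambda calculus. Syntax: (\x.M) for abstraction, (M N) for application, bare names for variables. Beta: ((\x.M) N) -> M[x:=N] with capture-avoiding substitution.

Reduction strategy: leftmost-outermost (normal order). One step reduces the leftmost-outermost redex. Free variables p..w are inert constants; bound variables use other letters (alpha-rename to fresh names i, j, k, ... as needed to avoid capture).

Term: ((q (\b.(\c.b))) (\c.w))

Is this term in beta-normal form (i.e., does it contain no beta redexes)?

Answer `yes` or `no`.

Answer: yes

Derivation:
Term: ((q (\b.(\c.b))) (\c.w))
No beta redexes found.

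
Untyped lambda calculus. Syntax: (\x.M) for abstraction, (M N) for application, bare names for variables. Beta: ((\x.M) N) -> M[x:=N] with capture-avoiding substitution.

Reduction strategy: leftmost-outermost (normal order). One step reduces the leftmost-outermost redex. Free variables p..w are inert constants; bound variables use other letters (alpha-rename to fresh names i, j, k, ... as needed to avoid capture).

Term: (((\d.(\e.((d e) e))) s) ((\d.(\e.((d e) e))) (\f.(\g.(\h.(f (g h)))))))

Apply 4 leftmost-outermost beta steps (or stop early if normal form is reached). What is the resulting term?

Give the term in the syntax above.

Answer: ((s (\e.((\g.(\h.(e (g h)))) e))) ((\d.(\e.((d e) e))) (\f.(\g.(\h.(f (g h)))))))

Derivation:
Step 0: (((\d.(\e.((d e) e))) s) ((\d.(\e.((d e) e))) (\f.(\g.(\h.(f (g h)))))))
Step 1: ((\e.((s e) e)) ((\d.(\e.((d e) e))) (\f.(\g.(\h.(f (g h)))))))
Step 2: ((s ((\d.(\e.((d e) e))) (\f.(\g.(\h.(f (g h))))))) ((\d.(\e.((d e) e))) (\f.(\g.(\h.(f (g h)))))))
Step 3: ((s (\e.(((\f.(\g.(\h.(f (g h))))) e) e))) ((\d.(\e.((d e) e))) (\f.(\g.(\h.(f (g h)))))))
Step 4: ((s (\e.((\g.(\h.(e (g h)))) e))) ((\d.(\e.((d e) e))) (\f.(\g.(\h.(f (g h)))))))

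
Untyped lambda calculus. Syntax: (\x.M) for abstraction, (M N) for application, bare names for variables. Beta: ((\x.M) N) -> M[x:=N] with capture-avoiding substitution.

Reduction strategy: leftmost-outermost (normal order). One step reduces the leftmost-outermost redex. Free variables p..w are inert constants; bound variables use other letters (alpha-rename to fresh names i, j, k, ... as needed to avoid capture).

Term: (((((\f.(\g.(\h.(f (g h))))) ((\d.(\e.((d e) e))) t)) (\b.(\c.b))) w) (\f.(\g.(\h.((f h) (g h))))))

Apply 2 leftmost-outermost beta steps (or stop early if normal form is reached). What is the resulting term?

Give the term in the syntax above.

Answer: (((\h.(((\d.(\e.((d e) e))) t) ((\b.(\c.b)) h))) w) (\f.(\g.(\h.((f h) (g h))))))

Derivation:
Step 0: (((((\f.(\g.(\h.(f (g h))))) ((\d.(\e.((d e) e))) t)) (\b.(\c.b))) w) (\f.(\g.(\h.((f h) (g h))))))
Step 1: ((((\g.(\h.(((\d.(\e.((d e) e))) t) (g h)))) (\b.(\c.b))) w) (\f.(\g.(\h.((f h) (g h))))))
Step 2: (((\h.(((\d.(\e.((d e) e))) t) ((\b.(\c.b)) h))) w) (\f.(\g.(\h.((f h) (g h))))))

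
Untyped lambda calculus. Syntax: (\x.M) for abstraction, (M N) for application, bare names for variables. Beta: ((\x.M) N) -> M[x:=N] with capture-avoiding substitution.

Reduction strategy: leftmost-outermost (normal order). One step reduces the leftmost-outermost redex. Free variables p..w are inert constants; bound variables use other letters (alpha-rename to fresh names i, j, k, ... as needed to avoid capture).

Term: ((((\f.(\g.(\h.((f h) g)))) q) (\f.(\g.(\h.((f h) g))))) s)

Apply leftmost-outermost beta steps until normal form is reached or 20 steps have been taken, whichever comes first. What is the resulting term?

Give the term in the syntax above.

Step 0: ((((\f.(\g.(\h.((f h) g)))) q) (\f.(\g.(\h.((f h) g))))) s)
Step 1: (((\g.(\h.((q h) g))) (\f.(\g.(\h.((f h) g))))) s)
Step 2: ((\h.((q h) (\f.(\g.(\h.((f h) g)))))) s)
Step 3: ((q s) (\f.(\g.(\h.((f h) g)))))

Answer: ((q s) (\f.(\g.(\h.((f h) g)))))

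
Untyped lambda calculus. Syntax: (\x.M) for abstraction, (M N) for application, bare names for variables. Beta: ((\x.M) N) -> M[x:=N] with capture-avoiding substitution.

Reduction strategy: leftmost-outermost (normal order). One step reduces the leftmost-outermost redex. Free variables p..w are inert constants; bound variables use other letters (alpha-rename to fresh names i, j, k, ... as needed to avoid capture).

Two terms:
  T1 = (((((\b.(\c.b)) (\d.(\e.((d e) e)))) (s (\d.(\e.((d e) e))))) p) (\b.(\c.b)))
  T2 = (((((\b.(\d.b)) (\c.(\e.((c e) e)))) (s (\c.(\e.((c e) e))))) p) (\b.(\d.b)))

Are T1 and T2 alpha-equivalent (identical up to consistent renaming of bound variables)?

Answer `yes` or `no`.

Term 1: (((((\b.(\c.b)) (\d.(\e.((d e) e)))) (s (\d.(\e.((d e) e))))) p) (\b.(\c.b)))
Term 2: (((((\b.(\d.b)) (\c.(\e.((c e) e)))) (s (\c.(\e.((c e) e))))) p) (\b.(\d.b)))
Alpha-equivalence: compare structure up to binder renaming.
Result: True

Answer: yes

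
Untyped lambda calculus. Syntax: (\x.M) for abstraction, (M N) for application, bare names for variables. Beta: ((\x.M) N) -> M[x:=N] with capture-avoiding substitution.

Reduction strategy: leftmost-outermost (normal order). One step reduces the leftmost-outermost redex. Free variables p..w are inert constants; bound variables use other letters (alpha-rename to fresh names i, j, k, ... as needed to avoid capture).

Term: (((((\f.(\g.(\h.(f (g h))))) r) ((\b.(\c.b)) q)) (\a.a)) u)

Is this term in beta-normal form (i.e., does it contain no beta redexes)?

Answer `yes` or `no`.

Answer: no

Derivation:
Term: (((((\f.(\g.(\h.(f (g h))))) r) ((\b.(\c.b)) q)) (\a.a)) u)
Found 2 beta redex(es).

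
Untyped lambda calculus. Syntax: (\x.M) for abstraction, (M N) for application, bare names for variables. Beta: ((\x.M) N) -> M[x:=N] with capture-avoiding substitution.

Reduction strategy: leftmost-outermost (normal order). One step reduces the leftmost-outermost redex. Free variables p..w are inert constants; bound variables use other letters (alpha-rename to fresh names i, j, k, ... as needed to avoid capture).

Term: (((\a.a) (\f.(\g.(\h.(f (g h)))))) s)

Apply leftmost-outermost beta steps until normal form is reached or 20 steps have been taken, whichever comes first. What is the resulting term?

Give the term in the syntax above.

Step 0: (((\a.a) (\f.(\g.(\h.(f (g h)))))) s)
Step 1: ((\f.(\g.(\h.(f (g h))))) s)
Step 2: (\g.(\h.(s (g h))))

Answer: (\g.(\h.(s (g h))))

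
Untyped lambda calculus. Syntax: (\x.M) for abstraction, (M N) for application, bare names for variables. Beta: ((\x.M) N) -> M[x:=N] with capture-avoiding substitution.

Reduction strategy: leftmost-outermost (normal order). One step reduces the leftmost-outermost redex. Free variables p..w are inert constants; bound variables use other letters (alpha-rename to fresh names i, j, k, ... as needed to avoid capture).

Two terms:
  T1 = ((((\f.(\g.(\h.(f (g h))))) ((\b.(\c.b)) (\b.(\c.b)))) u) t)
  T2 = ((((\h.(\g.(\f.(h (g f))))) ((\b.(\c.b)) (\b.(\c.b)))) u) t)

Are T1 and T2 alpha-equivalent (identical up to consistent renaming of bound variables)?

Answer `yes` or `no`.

Term 1: ((((\f.(\g.(\h.(f (g h))))) ((\b.(\c.b)) (\b.(\c.b)))) u) t)
Term 2: ((((\h.(\g.(\f.(h (g f))))) ((\b.(\c.b)) (\b.(\c.b)))) u) t)
Alpha-equivalence: compare structure up to binder renaming.
Result: True

Answer: yes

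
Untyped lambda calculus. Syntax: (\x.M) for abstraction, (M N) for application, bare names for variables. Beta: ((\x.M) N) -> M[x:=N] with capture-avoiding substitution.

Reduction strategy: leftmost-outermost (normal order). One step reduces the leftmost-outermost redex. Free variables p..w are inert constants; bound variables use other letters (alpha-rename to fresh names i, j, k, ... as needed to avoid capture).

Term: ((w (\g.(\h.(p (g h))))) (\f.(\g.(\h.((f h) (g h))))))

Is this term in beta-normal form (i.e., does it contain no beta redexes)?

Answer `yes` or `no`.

Answer: yes

Derivation:
Term: ((w (\g.(\h.(p (g h))))) (\f.(\g.(\h.((f h) (g h))))))
No beta redexes found.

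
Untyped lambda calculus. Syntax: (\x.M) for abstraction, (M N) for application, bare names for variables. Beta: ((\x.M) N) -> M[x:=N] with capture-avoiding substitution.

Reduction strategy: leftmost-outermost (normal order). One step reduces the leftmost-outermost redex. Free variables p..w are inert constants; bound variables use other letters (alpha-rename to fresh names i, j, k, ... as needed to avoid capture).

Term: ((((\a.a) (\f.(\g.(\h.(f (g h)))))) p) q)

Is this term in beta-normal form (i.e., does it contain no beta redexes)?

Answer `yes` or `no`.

Term: ((((\a.a) (\f.(\g.(\h.(f (g h)))))) p) q)
Found 1 beta redex(es).

Answer: no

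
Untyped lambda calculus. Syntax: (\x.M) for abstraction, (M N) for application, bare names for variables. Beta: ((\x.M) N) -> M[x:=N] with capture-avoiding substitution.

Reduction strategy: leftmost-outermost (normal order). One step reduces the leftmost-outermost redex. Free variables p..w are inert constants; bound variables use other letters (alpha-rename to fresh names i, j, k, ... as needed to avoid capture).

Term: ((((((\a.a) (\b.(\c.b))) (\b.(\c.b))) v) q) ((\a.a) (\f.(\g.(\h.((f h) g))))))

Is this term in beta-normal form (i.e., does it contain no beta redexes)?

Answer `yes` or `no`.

Term: ((((((\a.a) (\b.(\c.b))) (\b.(\c.b))) v) q) ((\a.a) (\f.(\g.(\h.((f h) g))))))
Found 2 beta redex(es).

Answer: no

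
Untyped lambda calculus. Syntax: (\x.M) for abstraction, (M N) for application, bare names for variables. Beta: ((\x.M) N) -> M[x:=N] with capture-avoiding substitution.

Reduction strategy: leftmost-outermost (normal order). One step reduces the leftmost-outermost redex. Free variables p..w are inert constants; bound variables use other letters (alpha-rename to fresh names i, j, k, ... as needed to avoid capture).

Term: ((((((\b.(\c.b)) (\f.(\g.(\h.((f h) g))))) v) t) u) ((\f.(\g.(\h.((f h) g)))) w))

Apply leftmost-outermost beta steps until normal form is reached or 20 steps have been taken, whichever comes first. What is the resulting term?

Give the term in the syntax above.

Step 0: ((((((\b.(\c.b)) (\f.(\g.(\h.((f h) g))))) v) t) u) ((\f.(\g.(\h.((f h) g)))) w))
Step 1: (((((\c.(\f.(\g.(\h.((f h) g))))) v) t) u) ((\f.(\g.(\h.((f h) g)))) w))
Step 2: ((((\f.(\g.(\h.((f h) g)))) t) u) ((\f.(\g.(\h.((f h) g)))) w))
Step 3: (((\g.(\h.((t h) g))) u) ((\f.(\g.(\h.((f h) g)))) w))
Step 4: ((\h.((t h) u)) ((\f.(\g.(\h.((f h) g)))) w))
Step 5: ((t ((\f.(\g.(\h.((f h) g)))) w)) u)
Step 6: ((t (\g.(\h.((w h) g)))) u)

Answer: ((t (\g.(\h.((w h) g)))) u)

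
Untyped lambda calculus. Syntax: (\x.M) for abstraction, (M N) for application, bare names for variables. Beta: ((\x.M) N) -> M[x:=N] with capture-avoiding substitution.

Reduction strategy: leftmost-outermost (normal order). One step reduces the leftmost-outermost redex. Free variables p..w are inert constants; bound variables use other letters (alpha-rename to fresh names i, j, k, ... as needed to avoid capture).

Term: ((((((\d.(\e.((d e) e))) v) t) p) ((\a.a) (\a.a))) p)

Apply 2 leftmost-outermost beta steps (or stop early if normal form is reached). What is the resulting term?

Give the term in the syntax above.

Answer: (((((v t) t) p) ((\a.a) (\a.a))) p)

Derivation:
Step 0: ((((((\d.(\e.((d e) e))) v) t) p) ((\a.a) (\a.a))) p)
Step 1: (((((\e.((v e) e)) t) p) ((\a.a) (\a.a))) p)
Step 2: (((((v t) t) p) ((\a.a) (\a.a))) p)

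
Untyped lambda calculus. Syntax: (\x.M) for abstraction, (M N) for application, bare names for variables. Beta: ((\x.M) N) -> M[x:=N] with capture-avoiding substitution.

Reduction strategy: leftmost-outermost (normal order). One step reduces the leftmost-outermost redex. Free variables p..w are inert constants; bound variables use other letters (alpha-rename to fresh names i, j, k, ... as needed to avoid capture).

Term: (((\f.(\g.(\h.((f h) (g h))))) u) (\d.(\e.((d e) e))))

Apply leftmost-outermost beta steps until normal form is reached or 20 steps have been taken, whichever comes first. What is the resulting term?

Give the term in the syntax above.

Answer: (\h.((u h) (\e.((h e) e))))

Derivation:
Step 0: (((\f.(\g.(\h.((f h) (g h))))) u) (\d.(\e.((d e) e))))
Step 1: ((\g.(\h.((u h) (g h)))) (\d.(\e.((d e) e))))
Step 2: (\h.((u h) ((\d.(\e.((d e) e))) h)))
Step 3: (\h.((u h) (\e.((h e) e))))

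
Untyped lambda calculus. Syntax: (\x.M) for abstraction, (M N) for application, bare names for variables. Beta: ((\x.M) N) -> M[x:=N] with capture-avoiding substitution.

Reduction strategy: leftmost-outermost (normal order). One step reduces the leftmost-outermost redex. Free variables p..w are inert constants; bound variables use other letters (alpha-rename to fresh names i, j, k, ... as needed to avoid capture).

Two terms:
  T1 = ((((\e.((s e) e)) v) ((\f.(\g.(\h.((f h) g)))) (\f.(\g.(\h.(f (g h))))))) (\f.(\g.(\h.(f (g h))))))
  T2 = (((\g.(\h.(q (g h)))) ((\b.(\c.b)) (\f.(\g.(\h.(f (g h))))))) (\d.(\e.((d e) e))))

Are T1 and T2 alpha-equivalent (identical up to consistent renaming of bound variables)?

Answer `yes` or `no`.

Term 1: ((((\e.((s e) e)) v) ((\f.(\g.(\h.((f h) g)))) (\f.(\g.(\h.(f (g h))))))) (\f.(\g.(\h.(f (g h))))))
Term 2: (((\g.(\h.(q (g h)))) ((\b.(\c.b)) (\f.(\g.(\h.(f (g h))))))) (\d.(\e.((d e) e))))
Alpha-equivalence: compare structure up to binder renaming.
Result: False

Answer: no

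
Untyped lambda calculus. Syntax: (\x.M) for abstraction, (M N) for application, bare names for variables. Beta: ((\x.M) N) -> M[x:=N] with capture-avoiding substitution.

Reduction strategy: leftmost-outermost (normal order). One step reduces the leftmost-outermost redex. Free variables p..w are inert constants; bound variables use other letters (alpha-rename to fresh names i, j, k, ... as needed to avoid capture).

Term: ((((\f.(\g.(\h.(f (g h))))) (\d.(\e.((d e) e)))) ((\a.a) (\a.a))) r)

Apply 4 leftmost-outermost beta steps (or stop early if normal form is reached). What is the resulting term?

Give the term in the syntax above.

Step 0: ((((\f.(\g.(\h.(f (g h))))) (\d.(\e.((d e) e)))) ((\a.a) (\a.a))) r)
Step 1: (((\g.(\h.((\d.(\e.((d e) e))) (g h)))) ((\a.a) (\a.a))) r)
Step 2: ((\h.((\d.(\e.((d e) e))) (((\a.a) (\a.a)) h))) r)
Step 3: ((\d.(\e.((d e) e))) (((\a.a) (\a.a)) r))
Step 4: (\e.(((((\a.a) (\a.a)) r) e) e))

Answer: (\e.(((((\a.a) (\a.a)) r) e) e))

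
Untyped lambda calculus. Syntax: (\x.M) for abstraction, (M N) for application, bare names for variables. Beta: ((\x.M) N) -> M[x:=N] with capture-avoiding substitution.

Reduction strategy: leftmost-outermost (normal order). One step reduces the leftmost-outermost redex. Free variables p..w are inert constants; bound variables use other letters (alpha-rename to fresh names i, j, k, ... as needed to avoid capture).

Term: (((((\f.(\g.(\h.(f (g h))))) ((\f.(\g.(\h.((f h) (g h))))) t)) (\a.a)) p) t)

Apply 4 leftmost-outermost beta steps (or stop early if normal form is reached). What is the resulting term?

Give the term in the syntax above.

Step 0: (((((\f.(\g.(\h.(f (g h))))) ((\f.(\g.(\h.((f h) (g h))))) t)) (\a.a)) p) t)
Step 1: ((((\g.(\h.(((\f.(\g.(\h.((f h) (g h))))) t) (g h)))) (\a.a)) p) t)
Step 2: (((\h.(((\f.(\g.(\h.((f h) (g h))))) t) ((\a.a) h))) p) t)
Step 3: ((((\f.(\g.(\h.((f h) (g h))))) t) ((\a.a) p)) t)
Step 4: (((\g.(\h.((t h) (g h)))) ((\a.a) p)) t)

Answer: (((\g.(\h.((t h) (g h)))) ((\a.a) p)) t)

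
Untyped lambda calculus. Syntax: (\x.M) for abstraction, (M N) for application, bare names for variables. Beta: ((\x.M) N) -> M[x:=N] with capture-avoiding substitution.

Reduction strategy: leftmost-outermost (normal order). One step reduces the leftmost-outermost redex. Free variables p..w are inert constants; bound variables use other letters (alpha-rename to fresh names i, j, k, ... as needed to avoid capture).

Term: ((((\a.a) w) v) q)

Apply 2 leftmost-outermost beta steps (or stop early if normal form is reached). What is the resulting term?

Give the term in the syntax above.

Step 0: ((((\a.a) w) v) q)
Step 1: ((w v) q)
Step 2: (normal form reached)

Answer: ((w v) q)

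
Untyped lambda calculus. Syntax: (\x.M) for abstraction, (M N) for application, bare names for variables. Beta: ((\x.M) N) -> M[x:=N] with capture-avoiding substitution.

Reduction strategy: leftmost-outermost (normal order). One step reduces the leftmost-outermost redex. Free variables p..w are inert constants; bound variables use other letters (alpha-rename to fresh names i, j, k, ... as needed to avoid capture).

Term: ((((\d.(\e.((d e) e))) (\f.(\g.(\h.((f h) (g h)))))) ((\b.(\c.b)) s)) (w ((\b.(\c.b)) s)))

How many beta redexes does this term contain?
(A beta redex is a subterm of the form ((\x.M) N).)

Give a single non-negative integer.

Answer: 3

Derivation:
Term: ((((\d.(\e.((d e) e))) (\f.(\g.(\h.((f h) (g h)))))) ((\b.(\c.b)) s)) (w ((\b.(\c.b)) s)))
  Redex: ((\d.(\e.((d e) e))) (\f.(\g.(\h.((f h) (g h))))))
  Redex: ((\b.(\c.b)) s)
  Redex: ((\b.(\c.b)) s)
Total redexes: 3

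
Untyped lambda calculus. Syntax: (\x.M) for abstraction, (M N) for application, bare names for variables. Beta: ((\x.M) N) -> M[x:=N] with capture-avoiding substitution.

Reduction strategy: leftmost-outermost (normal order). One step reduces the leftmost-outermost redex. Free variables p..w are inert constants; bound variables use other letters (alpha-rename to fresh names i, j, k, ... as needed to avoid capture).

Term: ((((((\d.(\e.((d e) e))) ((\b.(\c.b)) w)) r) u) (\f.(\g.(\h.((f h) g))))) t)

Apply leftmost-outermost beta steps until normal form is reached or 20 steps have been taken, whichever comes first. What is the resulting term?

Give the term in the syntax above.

Answer: ((((w r) u) (\f.(\g.(\h.((f h) g))))) t)

Derivation:
Step 0: ((((((\d.(\e.((d e) e))) ((\b.(\c.b)) w)) r) u) (\f.(\g.(\h.((f h) g))))) t)
Step 1: (((((\e.((((\b.(\c.b)) w) e) e)) r) u) (\f.(\g.(\h.((f h) g))))) t)
Step 2: (((((((\b.(\c.b)) w) r) r) u) (\f.(\g.(\h.((f h) g))))) t)
Step 3: ((((((\c.w) r) r) u) (\f.(\g.(\h.((f h) g))))) t)
Step 4: ((((w r) u) (\f.(\g.(\h.((f h) g))))) t)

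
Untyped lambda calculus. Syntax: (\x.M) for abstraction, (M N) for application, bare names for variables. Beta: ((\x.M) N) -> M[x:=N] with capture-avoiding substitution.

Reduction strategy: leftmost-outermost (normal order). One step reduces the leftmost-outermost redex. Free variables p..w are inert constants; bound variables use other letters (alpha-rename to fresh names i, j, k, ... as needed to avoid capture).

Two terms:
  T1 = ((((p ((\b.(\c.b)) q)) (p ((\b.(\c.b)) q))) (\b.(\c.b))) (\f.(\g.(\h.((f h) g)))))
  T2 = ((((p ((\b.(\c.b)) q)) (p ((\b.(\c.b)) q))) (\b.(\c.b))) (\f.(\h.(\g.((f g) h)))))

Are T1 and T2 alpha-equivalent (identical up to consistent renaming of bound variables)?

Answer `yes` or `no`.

Answer: yes

Derivation:
Term 1: ((((p ((\b.(\c.b)) q)) (p ((\b.(\c.b)) q))) (\b.(\c.b))) (\f.(\g.(\h.((f h) g)))))
Term 2: ((((p ((\b.(\c.b)) q)) (p ((\b.(\c.b)) q))) (\b.(\c.b))) (\f.(\h.(\g.((f g) h)))))
Alpha-equivalence: compare structure up to binder renaming.
Result: True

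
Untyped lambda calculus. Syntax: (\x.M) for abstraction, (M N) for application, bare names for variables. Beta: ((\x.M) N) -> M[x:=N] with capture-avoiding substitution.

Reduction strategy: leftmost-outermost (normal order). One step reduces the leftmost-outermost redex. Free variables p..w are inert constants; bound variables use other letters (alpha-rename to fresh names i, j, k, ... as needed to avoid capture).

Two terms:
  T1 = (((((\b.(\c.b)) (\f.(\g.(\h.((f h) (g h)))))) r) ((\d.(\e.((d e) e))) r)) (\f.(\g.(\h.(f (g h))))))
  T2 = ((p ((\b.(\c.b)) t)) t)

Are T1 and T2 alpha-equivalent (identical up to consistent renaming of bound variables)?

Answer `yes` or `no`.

Answer: no

Derivation:
Term 1: (((((\b.(\c.b)) (\f.(\g.(\h.((f h) (g h)))))) r) ((\d.(\e.((d e) e))) r)) (\f.(\g.(\h.(f (g h))))))
Term 2: ((p ((\b.(\c.b)) t)) t)
Alpha-equivalence: compare structure up to binder renaming.
Result: False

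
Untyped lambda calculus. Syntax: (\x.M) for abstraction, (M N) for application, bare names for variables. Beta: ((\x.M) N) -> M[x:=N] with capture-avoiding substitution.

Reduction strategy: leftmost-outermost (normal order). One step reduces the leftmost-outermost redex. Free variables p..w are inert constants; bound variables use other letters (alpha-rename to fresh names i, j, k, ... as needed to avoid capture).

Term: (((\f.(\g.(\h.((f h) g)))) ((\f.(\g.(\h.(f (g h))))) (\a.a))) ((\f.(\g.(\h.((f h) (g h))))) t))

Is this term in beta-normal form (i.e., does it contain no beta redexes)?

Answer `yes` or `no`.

Answer: no

Derivation:
Term: (((\f.(\g.(\h.((f h) g)))) ((\f.(\g.(\h.(f (g h))))) (\a.a))) ((\f.(\g.(\h.((f h) (g h))))) t))
Found 3 beta redex(es).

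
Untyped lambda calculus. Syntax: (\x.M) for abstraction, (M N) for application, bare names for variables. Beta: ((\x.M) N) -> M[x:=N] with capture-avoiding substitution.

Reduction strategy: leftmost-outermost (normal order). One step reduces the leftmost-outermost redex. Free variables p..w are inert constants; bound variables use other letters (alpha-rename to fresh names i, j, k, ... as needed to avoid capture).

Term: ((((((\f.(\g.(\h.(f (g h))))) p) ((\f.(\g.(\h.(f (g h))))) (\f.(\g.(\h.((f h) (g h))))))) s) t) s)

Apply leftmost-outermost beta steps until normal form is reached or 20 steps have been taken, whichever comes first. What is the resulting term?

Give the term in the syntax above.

Answer: (((p (\h.(\g.(\i.(((s h) i) (g i)))))) t) s)

Derivation:
Step 0: ((((((\f.(\g.(\h.(f (g h))))) p) ((\f.(\g.(\h.(f (g h))))) (\f.(\g.(\h.((f h) (g h))))))) s) t) s)
Step 1: (((((\g.(\h.(p (g h)))) ((\f.(\g.(\h.(f (g h))))) (\f.(\g.(\h.((f h) (g h))))))) s) t) s)
Step 2: ((((\h.(p (((\f.(\g.(\h.(f (g h))))) (\f.(\g.(\h.((f h) (g h)))))) h))) s) t) s)
Step 3: (((p (((\f.(\g.(\h.(f (g h))))) (\f.(\g.(\h.((f h) (g h)))))) s)) t) s)
Step 4: (((p ((\g.(\h.((\f.(\g.(\h.((f h) (g h))))) (g h)))) s)) t) s)
Step 5: (((p (\h.((\f.(\g.(\h.((f h) (g h))))) (s h)))) t) s)
Step 6: (((p (\h.(\g.(\i.(((s h) i) (g i)))))) t) s)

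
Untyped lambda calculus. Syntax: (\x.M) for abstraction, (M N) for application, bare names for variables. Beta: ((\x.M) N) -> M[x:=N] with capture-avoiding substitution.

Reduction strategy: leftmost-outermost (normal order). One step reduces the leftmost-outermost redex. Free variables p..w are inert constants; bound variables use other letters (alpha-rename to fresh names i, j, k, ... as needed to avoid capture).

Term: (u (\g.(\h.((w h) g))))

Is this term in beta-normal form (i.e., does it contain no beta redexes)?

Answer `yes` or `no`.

Answer: yes

Derivation:
Term: (u (\g.(\h.((w h) g))))
No beta redexes found.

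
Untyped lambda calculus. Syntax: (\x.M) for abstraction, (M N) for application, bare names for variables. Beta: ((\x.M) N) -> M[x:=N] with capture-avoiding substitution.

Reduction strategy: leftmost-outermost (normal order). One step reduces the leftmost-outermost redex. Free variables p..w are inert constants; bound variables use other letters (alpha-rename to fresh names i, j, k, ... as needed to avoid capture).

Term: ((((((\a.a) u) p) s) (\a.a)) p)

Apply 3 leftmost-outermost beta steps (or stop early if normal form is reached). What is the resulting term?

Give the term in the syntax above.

Answer: ((((u p) s) (\a.a)) p)

Derivation:
Step 0: ((((((\a.a) u) p) s) (\a.a)) p)
Step 1: ((((u p) s) (\a.a)) p)
Step 2: (normal form reached)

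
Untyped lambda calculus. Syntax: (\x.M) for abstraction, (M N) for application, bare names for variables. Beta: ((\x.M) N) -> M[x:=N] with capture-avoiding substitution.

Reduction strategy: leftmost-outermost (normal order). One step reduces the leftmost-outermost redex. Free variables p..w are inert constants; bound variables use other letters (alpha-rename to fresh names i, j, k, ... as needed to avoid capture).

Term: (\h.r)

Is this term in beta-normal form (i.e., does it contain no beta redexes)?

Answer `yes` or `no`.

Answer: yes

Derivation:
Term: (\h.r)
No beta redexes found.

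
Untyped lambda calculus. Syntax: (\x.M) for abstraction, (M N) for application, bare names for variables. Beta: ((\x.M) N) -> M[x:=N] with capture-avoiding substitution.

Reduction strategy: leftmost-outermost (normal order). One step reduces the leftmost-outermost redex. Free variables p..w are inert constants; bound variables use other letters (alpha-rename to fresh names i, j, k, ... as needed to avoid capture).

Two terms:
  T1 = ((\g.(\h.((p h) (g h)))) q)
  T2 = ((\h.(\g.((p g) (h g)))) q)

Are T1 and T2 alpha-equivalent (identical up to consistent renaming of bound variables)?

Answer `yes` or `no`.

Term 1: ((\g.(\h.((p h) (g h)))) q)
Term 2: ((\h.(\g.((p g) (h g)))) q)
Alpha-equivalence: compare structure up to binder renaming.
Result: True

Answer: yes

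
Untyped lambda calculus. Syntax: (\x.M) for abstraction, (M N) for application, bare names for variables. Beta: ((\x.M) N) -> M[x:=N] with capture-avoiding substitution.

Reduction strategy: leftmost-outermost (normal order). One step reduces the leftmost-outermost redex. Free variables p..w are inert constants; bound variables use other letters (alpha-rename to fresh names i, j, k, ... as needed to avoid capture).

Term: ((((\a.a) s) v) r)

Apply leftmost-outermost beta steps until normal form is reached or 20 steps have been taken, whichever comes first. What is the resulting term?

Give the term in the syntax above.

Step 0: ((((\a.a) s) v) r)
Step 1: ((s v) r)

Answer: ((s v) r)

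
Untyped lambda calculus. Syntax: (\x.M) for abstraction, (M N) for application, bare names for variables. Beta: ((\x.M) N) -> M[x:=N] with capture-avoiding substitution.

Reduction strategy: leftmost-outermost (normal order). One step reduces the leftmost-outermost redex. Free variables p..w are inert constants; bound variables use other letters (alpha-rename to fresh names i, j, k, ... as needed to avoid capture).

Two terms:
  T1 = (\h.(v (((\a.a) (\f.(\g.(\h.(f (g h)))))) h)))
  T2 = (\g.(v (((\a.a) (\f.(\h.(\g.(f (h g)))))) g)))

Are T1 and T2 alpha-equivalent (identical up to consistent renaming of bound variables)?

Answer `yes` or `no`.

Answer: yes

Derivation:
Term 1: (\h.(v (((\a.a) (\f.(\g.(\h.(f (g h)))))) h)))
Term 2: (\g.(v (((\a.a) (\f.(\h.(\g.(f (h g)))))) g)))
Alpha-equivalence: compare structure up to binder renaming.
Result: True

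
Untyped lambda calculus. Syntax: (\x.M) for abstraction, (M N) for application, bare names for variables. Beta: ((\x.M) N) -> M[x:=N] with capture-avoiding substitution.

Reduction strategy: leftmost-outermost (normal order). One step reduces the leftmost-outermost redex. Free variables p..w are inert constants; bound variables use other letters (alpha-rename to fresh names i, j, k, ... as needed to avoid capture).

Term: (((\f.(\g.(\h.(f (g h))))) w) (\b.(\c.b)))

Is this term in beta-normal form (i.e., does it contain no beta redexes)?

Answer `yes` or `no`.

Answer: no

Derivation:
Term: (((\f.(\g.(\h.(f (g h))))) w) (\b.(\c.b)))
Found 1 beta redex(es).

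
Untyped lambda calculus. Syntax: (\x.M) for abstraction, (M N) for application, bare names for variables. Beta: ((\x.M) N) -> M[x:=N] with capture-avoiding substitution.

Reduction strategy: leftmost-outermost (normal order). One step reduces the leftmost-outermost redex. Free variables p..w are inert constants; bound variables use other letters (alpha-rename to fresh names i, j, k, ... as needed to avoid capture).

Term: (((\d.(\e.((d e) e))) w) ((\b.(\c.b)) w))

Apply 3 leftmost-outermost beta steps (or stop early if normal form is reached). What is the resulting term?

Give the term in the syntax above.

Answer: ((w (\c.w)) ((\b.(\c.b)) w))

Derivation:
Step 0: (((\d.(\e.((d e) e))) w) ((\b.(\c.b)) w))
Step 1: ((\e.((w e) e)) ((\b.(\c.b)) w))
Step 2: ((w ((\b.(\c.b)) w)) ((\b.(\c.b)) w))
Step 3: ((w (\c.w)) ((\b.(\c.b)) w))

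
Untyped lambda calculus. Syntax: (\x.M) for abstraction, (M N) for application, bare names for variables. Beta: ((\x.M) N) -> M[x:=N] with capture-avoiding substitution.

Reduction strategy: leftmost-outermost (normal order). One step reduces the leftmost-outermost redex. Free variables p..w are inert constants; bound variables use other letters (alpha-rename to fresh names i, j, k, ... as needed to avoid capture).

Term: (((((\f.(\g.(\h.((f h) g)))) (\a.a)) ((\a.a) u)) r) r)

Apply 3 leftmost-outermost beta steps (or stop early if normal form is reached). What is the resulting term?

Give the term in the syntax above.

Step 0: (((((\f.(\g.(\h.((f h) g)))) (\a.a)) ((\a.a) u)) r) r)
Step 1: ((((\g.(\h.(((\a.a) h) g))) ((\a.a) u)) r) r)
Step 2: (((\h.(((\a.a) h) ((\a.a) u))) r) r)
Step 3: ((((\a.a) r) ((\a.a) u)) r)

Answer: ((((\a.a) r) ((\a.a) u)) r)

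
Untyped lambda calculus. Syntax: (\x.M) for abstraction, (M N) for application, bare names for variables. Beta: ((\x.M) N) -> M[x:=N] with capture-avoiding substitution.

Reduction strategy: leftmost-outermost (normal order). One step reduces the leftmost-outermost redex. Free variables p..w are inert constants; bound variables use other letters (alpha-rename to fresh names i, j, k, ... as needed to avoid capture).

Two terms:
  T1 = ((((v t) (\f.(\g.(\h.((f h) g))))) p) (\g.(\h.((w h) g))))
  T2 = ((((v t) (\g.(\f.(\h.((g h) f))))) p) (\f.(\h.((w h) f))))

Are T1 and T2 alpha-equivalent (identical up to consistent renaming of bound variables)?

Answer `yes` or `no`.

Term 1: ((((v t) (\f.(\g.(\h.((f h) g))))) p) (\g.(\h.((w h) g))))
Term 2: ((((v t) (\g.(\f.(\h.((g h) f))))) p) (\f.(\h.((w h) f))))
Alpha-equivalence: compare structure up to binder renaming.
Result: True

Answer: yes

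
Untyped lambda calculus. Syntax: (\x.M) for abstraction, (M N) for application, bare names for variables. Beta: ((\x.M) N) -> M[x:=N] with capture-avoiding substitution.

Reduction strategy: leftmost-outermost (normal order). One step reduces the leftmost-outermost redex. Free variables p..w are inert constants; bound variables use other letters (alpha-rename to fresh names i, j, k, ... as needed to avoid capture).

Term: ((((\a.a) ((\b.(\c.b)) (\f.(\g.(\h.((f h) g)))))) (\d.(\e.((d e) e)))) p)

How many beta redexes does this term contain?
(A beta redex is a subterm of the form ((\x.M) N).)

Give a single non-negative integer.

Answer: 2

Derivation:
Term: ((((\a.a) ((\b.(\c.b)) (\f.(\g.(\h.((f h) g)))))) (\d.(\e.((d e) e)))) p)
  Redex: ((\a.a) ((\b.(\c.b)) (\f.(\g.(\h.((f h) g))))))
  Redex: ((\b.(\c.b)) (\f.(\g.(\h.((f h) g)))))
Total redexes: 2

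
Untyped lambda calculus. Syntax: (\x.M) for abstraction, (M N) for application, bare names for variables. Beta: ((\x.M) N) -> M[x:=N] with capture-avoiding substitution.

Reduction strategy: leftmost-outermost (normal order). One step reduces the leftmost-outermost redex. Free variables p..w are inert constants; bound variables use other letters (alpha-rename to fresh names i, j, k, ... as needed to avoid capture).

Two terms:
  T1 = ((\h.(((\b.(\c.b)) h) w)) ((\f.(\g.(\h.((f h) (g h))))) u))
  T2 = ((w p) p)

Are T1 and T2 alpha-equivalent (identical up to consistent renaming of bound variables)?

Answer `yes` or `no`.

Answer: no

Derivation:
Term 1: ((\h.(((\b.(\c.b)) h) w)) ((\f.(\g.(\h.((f h) (g h))))) u))
Term 2: ((w p) p)
Alpha-equivalence: compare structure up to binder renaming.
Result: False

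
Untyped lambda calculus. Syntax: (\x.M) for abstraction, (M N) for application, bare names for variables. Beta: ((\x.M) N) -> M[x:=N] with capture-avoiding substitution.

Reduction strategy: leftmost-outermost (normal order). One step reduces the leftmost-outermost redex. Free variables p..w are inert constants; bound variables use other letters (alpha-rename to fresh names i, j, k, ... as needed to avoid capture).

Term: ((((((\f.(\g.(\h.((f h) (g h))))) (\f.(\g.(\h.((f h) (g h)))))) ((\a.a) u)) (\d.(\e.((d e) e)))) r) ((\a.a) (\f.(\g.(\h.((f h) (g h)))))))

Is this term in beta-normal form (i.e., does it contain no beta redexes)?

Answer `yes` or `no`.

Term: ((((((\f.(\g.(\h.((f h) (g h))))) (\f.(\g.(\h.((f h) (g h)))))) ((\a.a) u)) (\d.(\e.((d e) e)))) r) ((\a.a) (\f.(\g.(\h.((f h) (g h)))))))
Found 3 beta redex(es).

Answer: no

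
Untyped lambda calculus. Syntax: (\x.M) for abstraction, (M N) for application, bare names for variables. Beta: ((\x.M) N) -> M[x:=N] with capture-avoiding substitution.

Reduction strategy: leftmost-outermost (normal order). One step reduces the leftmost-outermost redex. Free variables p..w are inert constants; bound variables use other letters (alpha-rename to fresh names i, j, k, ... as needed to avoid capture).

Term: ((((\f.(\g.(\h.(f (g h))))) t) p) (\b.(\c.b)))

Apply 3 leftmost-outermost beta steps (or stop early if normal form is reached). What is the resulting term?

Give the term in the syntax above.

Step 0: ((((\f.(\g.(\h.(f (g h))))) t) p) (\b.(\c.b)))
Step 1: (((\g.(\h.(t (g h)))) p) (\b.(\c.b)))
Step 2: ((\h.(t (p h))) (\b.(\c.b)))
Step 3: (t (p (\b.(\c.b))))

Answer: (t (p (\b.(\c.b))))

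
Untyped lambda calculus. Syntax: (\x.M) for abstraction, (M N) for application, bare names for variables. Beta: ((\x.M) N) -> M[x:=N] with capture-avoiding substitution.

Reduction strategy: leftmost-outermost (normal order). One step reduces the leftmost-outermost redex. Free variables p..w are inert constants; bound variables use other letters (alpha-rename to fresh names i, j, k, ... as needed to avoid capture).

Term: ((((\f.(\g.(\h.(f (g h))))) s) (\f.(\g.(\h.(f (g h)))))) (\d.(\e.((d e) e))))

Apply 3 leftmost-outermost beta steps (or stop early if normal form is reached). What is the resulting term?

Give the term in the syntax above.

Step 0: ((((\f.(\g.(\h.(f (g h))))) s) (\f.(\g.(\h.(f (g h)))))) (\d.(\e.((d e) e))))
Step 1: (((\g.(\h.(s (g h)))) (\f.(\g.(\h.(f (g h)))))) (\d.(\e.((d e) e))))
Step 2: ((\h.(s ((\f.(\g.(\h.(f (g h))))) h))) (\d.(\e.((d e) e))))
Step 3: (s ((\f.(\g.(\h.(f (g h))))) (\d.(\e.((d e) e)))))

Answer: (s ((\f.(\g.(\h.(f (g h))))) (\d.(\e.((d e) e)))))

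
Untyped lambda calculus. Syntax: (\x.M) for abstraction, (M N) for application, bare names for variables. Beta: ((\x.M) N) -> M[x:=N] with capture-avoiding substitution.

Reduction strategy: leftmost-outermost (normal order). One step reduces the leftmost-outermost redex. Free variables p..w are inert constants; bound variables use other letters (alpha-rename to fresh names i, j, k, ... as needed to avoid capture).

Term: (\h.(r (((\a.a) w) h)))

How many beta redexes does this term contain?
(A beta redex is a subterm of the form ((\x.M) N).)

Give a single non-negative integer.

Term: (\h.(r (((\a.a) w) h)))
  Redex: ((\a.a) w)
Total redexes: 1

Answer: 1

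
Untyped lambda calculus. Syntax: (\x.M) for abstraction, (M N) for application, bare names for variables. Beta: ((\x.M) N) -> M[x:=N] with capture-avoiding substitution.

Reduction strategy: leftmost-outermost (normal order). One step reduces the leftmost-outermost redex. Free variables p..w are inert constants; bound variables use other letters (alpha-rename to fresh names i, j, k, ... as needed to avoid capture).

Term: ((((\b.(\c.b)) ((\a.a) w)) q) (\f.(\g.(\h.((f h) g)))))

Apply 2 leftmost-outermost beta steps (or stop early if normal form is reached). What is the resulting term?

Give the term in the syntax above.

Step 0: ((((\b.(\c.b)) ((\a.a) w)) q) (\f.(\g.(\h.((f h) g)))))
Step 1: (((\c.((\a.a) w)) q) (\f.(\g.(\h.((f h) g)))))
Step 2: (((\a.a) w) (\f.(\g.(\h.((f h) g)))))

Answer: (((\a.a) w) (\f.(\g.(\h.((f h) g)))))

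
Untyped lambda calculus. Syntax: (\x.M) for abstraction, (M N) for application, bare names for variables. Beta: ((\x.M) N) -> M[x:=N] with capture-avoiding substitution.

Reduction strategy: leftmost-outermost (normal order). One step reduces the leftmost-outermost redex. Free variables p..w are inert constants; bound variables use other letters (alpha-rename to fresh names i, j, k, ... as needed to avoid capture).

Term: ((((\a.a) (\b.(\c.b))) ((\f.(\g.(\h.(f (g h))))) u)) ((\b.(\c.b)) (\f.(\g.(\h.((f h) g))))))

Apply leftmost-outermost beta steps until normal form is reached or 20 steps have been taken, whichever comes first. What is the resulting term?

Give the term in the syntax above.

Answer: (\g.(\h.(u (g h))))

Derivation:
Step 0: ((((\a.a) (\b.(\c.b))) ((\f.(\g.(\h.(f (g h))))) u)) ((\b.(\c.b)) (\f.(\g.(\h.((f h) g))))))
Step 1: (((\b.(\c.b)) ((\f.(\g.(\h.(f (g h))))) u)) ((\b.(\c.b)) (\f.(\g.(\h.((f h) g))))))
Step 2: ((\c.((\f.(\g.(\h.(f (g h))))) u)) ((\b.(\c.b)) (\f.(\g.(\h.((f h) g))))))
Step 3: ((\f.(\g.(\h.(f (g h))))) u)
Step 4: (\g.(\h.(u (g h))))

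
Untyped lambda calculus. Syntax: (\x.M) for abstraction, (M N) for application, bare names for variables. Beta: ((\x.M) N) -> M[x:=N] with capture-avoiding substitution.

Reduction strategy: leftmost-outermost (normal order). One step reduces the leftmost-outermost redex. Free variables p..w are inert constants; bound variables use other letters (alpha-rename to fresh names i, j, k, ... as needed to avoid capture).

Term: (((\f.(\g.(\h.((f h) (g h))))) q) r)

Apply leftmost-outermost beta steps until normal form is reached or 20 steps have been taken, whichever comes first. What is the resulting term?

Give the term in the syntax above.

Step 0: (((\f.(\g.(\h.((f h) (g h))))) q) r)
Step 1: ((\g.(\h.((q h) (g h)))) r)
Step 2: (\h.((q h) (r h)))

Answer: (\h.((q h) (r h)))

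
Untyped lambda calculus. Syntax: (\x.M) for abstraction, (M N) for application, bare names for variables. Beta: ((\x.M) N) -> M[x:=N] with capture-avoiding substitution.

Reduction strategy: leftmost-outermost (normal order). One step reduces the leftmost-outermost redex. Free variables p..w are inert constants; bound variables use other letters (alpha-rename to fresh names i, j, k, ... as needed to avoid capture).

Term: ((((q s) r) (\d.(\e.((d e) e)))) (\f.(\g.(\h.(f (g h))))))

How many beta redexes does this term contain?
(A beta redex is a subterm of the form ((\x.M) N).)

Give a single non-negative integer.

Term: ((((q s) r) (\d.(\e.((d e) e)))) (\f.(\g.(\h.(f (g h))))))
  (no redexes)
Total redexes: 0

Answer: 0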